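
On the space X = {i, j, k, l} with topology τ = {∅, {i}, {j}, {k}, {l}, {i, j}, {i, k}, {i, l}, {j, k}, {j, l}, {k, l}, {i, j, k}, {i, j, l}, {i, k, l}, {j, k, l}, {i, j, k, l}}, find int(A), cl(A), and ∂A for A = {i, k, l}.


int(A) = {i, k, l}, cl(A) = {i, k, l}, ∂A = ∅.

Closed sets in (X, τ) are complements of opens:
  closed(X, τ) = {∅, {i}, {j}, {k}, {l}, {i, j}, {i, k}, {i, l}, {j, k}, {j, l}, {k, l}, {i, j, k}, {i, j, l}, {i, k, l}, {j, k, l}, {i, j, k, l}}.
int(A) = ⋃ {U ∈ τ : U ⊆ A}. Opens contained in A: ∅, {i}, {k}, {l}, {i, k}, {i, l}, {k, l}, {i, k, l}.
Taking the union of these: int(A) = {i, k, l}.
cl(A) = ⋂ {C closed : A ⊆ C}. Closed sets containing A: {i, k, l}, {i, j, k, l}.
Intersecting these: cl(A) = {i, k, l}.
∂A = cl(A) ∖ int(A) = {i, k, l} ∖ {i, k, l} = ∅.


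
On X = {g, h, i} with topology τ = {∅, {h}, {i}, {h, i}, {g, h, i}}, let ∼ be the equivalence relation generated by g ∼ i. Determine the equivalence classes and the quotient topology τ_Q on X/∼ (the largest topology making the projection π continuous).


X/∼ = {[g=i], [h]}; |τ_Q| = 3.

Equivalence classes: [g=i], [h].
Quotient map π: X → X/∼ sends g ↦ [g=i], h ↦ [h], i ↦ [g=i].
For each subset V ⊆ X/∼, compute π^{-1}(V) ⊆ X and check whether π^{-1}(V) ∈ τ. V is open in τ_Q iff π^{-1}(V) ∈ τ.
  V = {}: π^{-1}(V) = ∅ ∈ τ ✓.
  V = {[g=i]}: π^{-1}(V) = {g, i} ∉ τ ✗.
  V = {[h]}: π^{-1}(V) = {h} ∈ τ ✓.
  V = {[g=i], [h]}: π^{-1}(V) = {g, h, i} ∈ τ ✓.
Open sets in the quotient: τ_Q = {{}, {[h]}, {[g=i], [h]}} (3 elements).


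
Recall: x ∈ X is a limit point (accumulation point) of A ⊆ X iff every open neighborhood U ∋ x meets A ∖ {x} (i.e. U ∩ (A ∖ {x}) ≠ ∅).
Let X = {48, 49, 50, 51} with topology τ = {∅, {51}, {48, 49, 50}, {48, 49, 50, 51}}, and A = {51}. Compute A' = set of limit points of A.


A' = ∅

For each x ∈ X, list the open sets U ∈ τ with x ∈ U, then check whether U ∩ (A ∖ {x}) ≠ ∅ for every such U.
  x = 48: open {48, 49, 50} ∋ x has {48, 49, 50} ∩ (A ∖ {48}) = ∅, so x is NOT a limit point.
  x = 49: open {48, 49, 50} ∋ x has {48, 49, 50} ∩ (A ∖ {49}) = ∅, so x is NOT a limit point.
  x = 50: open {48, 49, 50} ∋ x has {48, 49, 50} ∩ (A ∖ {50}) = ∅, so x is NOT a limit point.
  x = 51: open {51} ∋ x has {51} ∩ (A ∖ {51}) = ∅, so x is NOT a limit point.
Collecting: A' = ∅.


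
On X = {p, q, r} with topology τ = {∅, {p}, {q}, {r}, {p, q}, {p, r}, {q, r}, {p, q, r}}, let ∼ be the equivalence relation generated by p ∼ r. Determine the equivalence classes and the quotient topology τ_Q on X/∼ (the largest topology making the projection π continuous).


X/∼ = {[p=r], [q]}; |τ_Q| = 4.

Equivalence classes: [p=r], [q].
Quotient map π: X → X/∼ sends p ↦ [p=r], q ↦ [q], r ↦ [p=r].
For each subset V ⊆ X/∼, compute π^{-1}(V) ⊆ X and check whether π^{-1}(V) ∈ τ. V is open in τ_Q iff π^{-1}(V) ∈ τ.
  V = {}: π^{-1}(V) = ∅ ∈ τ ✓.
  V = {[p=r]}: π^{-1}(V) = {p, r} ∈ τ ✓.
  V = {[q]}: π^{-1}(V) = {q} ∈ τ ✓.
  V = {[p=r], [q]}: π^{-1}(V) = {p, q, r} ∈ τ ✓.
Open sets in the quotient: τ_Q = {{}, {[p=r]}, {[q]}, {[p=r], [q]}} (4 elements).


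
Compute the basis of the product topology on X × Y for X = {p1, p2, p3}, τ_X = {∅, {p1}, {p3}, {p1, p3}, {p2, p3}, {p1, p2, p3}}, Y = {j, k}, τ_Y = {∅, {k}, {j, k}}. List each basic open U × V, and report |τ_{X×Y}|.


Basis B = {∅ × ∅, {p1} × {k}, {p3} × {k}, {p1} × {j, k}, {p1, p3} × {k}, {p2, p3} × {k}, {p3} × {j, k}, {p1, p2, p3} × {k}, {p1, p3} × {j, k}, {p2, p3} × {j, k}, {p1, p2, p3} × {j, k}}; |τ_{X×Y}| = 18.

Enumerate products U × V with U ∈ τ_X, V ∈ τ_Y (deduplicated):
  ∅ × ∅ = {} (∅)
  {p1} × {k} = {(p1,k)}
  {p3} × {k} = {(p3,k)}
  {p1} × {j, k} = {(p1,j), (p1,k)}
  {p1, p3} × {k} = {(p1,k), (p3,k)}
  {p2, p3} × {k} = {(p2,k), (p3,k)}
  {p3} × {j, k} = {(p3,j), (p3,k)}
  {p1, p2, p3} × {k} = {(p1,k), (p2,k), (p3,k)}
  {p1, p3} × {j, k} = {(p1,j), (p1,k), (p3,j), (p3,k)}
  {p2, p3} × {j, k} = {(p2,j), (p2,k), (p3,j), (p3,k)}
  {p1, p2, p3} × {j, k} = {(p1,j), (p1,k), (p2,j), (p2,k), (p3,j), (p3,k)}
These 11 distinct sets form the basis B.
Close under arbitrary unions to get τ_{X×Y}; counting gives |τ_{X×Y}| = 18.


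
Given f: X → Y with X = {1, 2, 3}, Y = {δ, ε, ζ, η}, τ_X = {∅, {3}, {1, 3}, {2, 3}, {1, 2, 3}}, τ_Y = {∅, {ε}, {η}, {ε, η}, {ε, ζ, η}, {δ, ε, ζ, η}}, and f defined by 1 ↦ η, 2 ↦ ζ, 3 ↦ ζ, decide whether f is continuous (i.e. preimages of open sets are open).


f is NOT continuous.

Compute f^{-1}(U) for each U ∈ τ_Y:
  U = ∅: f^{-1}(U) = ∅ ∈ τ_X ✓.
  U = {ε}: f^{-1}(U) = ∅ ∈ τ_X ✓.
  U = {η}: f^{-1}(U) = {1} ∉ τ_X ✗.
  U = {ε, η}: f^{-1}(U) = {1} ∉ τ_X ✗.
  U = {ε, ζ, η}: f^{-1}(U) = {1, 2, 3} ∈ τ_X ✓.
  U = {δ, ε, ζ, η}: f^{-1}(U) = {1, 2, 3} ∈ τ_X ✓.
Found U = {η} with f^{-1}(U) = {1} not in τ_X. Therefore f is NOT continuous.


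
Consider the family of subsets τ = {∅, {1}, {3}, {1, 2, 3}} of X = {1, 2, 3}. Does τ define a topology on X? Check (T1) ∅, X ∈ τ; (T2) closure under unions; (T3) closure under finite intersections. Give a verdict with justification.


τ is NOT a topology on X.

Axiom (T1): ∅ ∈ τ? Yes; X ∈ τ? Yes.
Axiom (T2/T3): check pairwise unions and intersections of members of τ.
Counterexample for (T2): {1} ∪ {3} = {1, 3} ∉ τ. Therefore τ is NOT a topology.


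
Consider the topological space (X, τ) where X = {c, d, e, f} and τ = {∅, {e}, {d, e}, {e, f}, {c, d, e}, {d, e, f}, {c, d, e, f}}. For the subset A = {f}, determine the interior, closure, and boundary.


int(A) = ∅, cl(A) = {f}, ∂A = {f}.

Closed sets in (X, τ) are complements of opens:
  closed(X, τ) = {∅, {c}, {f}, {c, d}, {c, f}, {c, d, f}, {c, d, e, f}}.
int(A) = ⋃ {U ∈ τ : U ⊆ A}. Opens contained in A: ∅.
Taking the union of these: int(A) = ∅.
cl(A) = ⋂ {C closed : A ⊆ C}. Closed sets containing A: {f}, {c, f}, {c, d, f}, {c, d, e, f}.
Intersecting these: cl(A) = {f}.
∂A = cl(A) ∖ int(A) = {f} ∖ ∅ = {f}.


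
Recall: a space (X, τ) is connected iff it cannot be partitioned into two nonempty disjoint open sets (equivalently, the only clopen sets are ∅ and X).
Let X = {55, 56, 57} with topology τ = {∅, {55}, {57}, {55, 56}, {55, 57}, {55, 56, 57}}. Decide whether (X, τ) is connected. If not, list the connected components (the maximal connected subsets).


(X, τ) is disconnected; components = [{57}, {55, 56}].

Find clopen sets (U ∈ τ with X ∖ U ∈ τ):
  U = ∅, X ∖ U = {55, 56, 57} — both open, so U is clopen.
  U = {57}, X ∖ U = {55, 56} — both open, so U is clopen.
  U = {55, 56}, X ∖ U = {57} — both open, so U is clopen.
  U = {55, 56, 57}, X ∖ U = ∅ — both open, so U is clopen.
Nontrivial clopen(s) exist: e.g. {55, 56}. So (X, τ) is disconnected.
Compute connected components by grouping points that agree on all clopens:
  component: {57}
  component: {55, 56}


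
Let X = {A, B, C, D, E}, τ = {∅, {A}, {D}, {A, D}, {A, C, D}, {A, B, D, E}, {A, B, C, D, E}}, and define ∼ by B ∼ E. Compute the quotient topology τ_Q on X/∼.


X/∼ = {[A], [B=E], [C], [D]}; |τ_Q| = 7.

Equivalence classes: [A], [B=E], [C], [D].
Quotient map π: X → X/∼ sends A ↦ [A], B ↦ [B=E], C ↦ [C], D ↦ [D], E ↦ [B=E].
For each subset V ⊆ X/∼, compute π^{-1}(V) ⊆ X and check whether π^{-1}(V) ∈ τ. V is open in τ_Q iff π^{-1}(V) ∈ τ.
  V = {}: π^{-1}(V) = ∅ ∈ τ ✓.
  V = {[A]}: π^{-1}(V) = {A} ∈ τ ✓.
  V = {[B=E]}: π^{-1}(V) = {B, E} ∉ τ ✗.
  V = {[A], [B=E]}: π^{-1}(V) = {A, B, E} ∉ τ ✗.
  V = {[C]}: π^{-1}(V) = {C} ∉ τ ✗.
  V = {[A], [C]}: π^{-1}(V) = {A, C} ∉ τ ✗.
  V = {[B=E], [C]}: π^{-1}(V) = {B, C, E} ∉ τ ✗.
  V = {[A], [B=E], [C]}: π^{-1}(V) = {A, B, C, E} ∉ τ ✗.
  V = {[D]}: π^{-1}(V) = {D} ∈ τ ✓.
  V = {[A], [D]}: π^{-1}(V) = {A, D} ∈ τ ✓.
  V = {[B=E], [D]}: π^{-1}(V) = {B, D, E} ∉ τ ✗.
  V = {[A], [B=E], [D]}: π^{-1}(V) = {A, B, D, E} ∈ τ ✓.
  V = {[C], [D]}: π^{-1}(V) = {C, D} ∉ τ ✗.
  V = {[A], [C], [D]}: π^{-1}(V) = {A, C, D} ∈ τ ✓.
  V = {[B=E], [C], [D]}: π^{-1}(V) = {B, C, D, E} ∉ τ ✗.
  V = {[A], [B=E], [C], [D]}: π^{-1}(V) = {A, B, C, D, E} ∈ τ ✓.
Open sets in the quotient: τ_Q = {{}, {[A]}, {[D]}, {[A], [D]}, {[A], [B=E], [D]}, {[A], [C], [D]}, {[A], [B=E], [C], [D]}} (7 elements).


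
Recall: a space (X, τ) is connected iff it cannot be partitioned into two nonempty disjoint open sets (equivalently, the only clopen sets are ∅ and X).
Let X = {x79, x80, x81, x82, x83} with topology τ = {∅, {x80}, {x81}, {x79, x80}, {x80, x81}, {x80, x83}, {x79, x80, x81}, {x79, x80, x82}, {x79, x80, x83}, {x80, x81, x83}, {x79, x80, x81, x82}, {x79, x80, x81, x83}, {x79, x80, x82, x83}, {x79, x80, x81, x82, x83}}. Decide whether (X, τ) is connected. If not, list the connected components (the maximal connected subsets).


(X, τ) is disconnected; components = [{x81}, {x79, x80, x82, x83}].

Find clopen sets (U ∈ τ with X ∖ U ∈ τ):
  U = ∅, X ∖ U = {x79, x80, x81, x82, x83} — both open, so U is clopen.
  U = {x81}, X ∖ U = {x79, x80, x82, x83} — both open, so U is clopen.
  U = {x79, x80, x82, x83}, X ∖ U = {x81} — both open, so U is clopen.
  U = {x79, x80, x81, x82, x83}, X ∖ U = ∅ — both open, so U is clopen.
Nontrivial clopen(s) exist: e.g. {x79, x80, x82, x83}. So (X, τ) is disconnected.
Compute connected components by grouping points that agree on all clopens:
  component: {x81}
  component: {x79, x80, x82, x83}


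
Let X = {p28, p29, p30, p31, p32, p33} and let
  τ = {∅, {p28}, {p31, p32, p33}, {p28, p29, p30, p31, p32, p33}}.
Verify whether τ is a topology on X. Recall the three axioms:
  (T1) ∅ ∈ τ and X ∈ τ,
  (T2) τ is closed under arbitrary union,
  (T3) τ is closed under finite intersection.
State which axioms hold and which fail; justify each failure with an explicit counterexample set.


τ is NOT a topology on X.

Axiom (T1): ∅ ∈ τ? Yes; X ∈ τ? Yes.
Axiom (T2/T3): check pairwise unions and intersections of members of τ.
Counterexample for (T2): {p28} ∪ {p31, p32, p33} = {p28, p31, p32, p33} ∉ τ. Therefore τ is NOT a topology.


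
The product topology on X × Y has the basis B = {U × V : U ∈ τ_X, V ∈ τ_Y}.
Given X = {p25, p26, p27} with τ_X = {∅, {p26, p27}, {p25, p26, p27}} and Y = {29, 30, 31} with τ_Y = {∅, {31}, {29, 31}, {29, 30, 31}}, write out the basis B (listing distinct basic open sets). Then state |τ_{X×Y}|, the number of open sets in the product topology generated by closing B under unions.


Basis B = {∅ × ∅, {p26, p27} × {31}, {p25, p26, p27} × {31}, {p26, p27} × {29, 31}, {p25, p26, p27} × {29, 31}, {p26, p27} × {29, 30, 31}, {p25, p26, p27} × {29, 30, 31}}; |τ_{X×Y}| = 10.

Enumerate products U × V with U ∈ τ_X, V ∈ τ_Y (deduplicated):
  ∅ × ∅ = {} (∅)
  {p26, p27} × {31} = {(p26,31), (p27,31)}
  {p25, p26, p27} × {31} = {(p25,31), (p26,31), (p27,31)}
  {p26, p27} × {29, 31} = {(p26,29), (p26,31), (p27,29), (p27,31)}
  {p25, p26, p27} × {29, 31} = {(p25,29), (p25,31), (p26,29), (p26,31), (p27,29), (p27,31)}
  {p26, p27} × {29, 30, 31} = {(p26,29), (p26,30), (p26,31), (p27,29), (p27,30), (p27,31)}
  {p25, p26, p27} × {29, 30, 31} = {(p25,29), (p25,30), (p25,31), (p26,29), (p26,30), (p26,31), (p27,29), (p27,30), (p27,31)}
These 7 distinct sets form the basis B.
Close under arbitrary unions to get τ_{X×Y}; counting gives |τ_{X×Y}| = 10.


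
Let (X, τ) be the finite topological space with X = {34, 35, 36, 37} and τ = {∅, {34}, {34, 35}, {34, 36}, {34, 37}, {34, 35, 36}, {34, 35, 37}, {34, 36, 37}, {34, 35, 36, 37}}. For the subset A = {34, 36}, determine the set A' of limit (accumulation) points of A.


A' = {35, 36, 37}

For each x ∈ X, list the open sets U ∈ τ with x ∈ U, then check whether U ∩ (A ∖ {x}) ≠ ∅ for every such U.
  x = 34: open {34} ∋ x has {34} ∩ (A ∖ {34}) = ∅, so x is NOT a limit point.
  x = 35: opens ∋ x are {34, 35}, {34, 35, 36}, {34, 35, 37}, {34, 35, 36, 37}; each meets A ∖ {35}, so x IS a limit point.
  x = 36: opens ∋ x are {34, 36}, {34, 35, 36}, {34, 36, 37}, {34, 35, 36, 37}; each meets A ∖ {36}, so x IS a limit point.
  x = 37: opens ∋ x are {34, 37}, {34, 35, 37}, {34, 36, 37}, {34, 35, 36, 37}; each meets A ∖ {37}, so x IS a limit point.
Collecting: A' = {35, 36, 37}.


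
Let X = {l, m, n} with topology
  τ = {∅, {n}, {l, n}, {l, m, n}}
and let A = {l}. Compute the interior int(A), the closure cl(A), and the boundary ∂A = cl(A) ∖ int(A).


int(A) = ∅, cl(A) = {l, m}, ∂A = {l, m}.

Closed sets in (X, τ) are complements of opens:
  closed(X, τ) = {∅, {m}, {l, m}, {l, m, n}}.
int(A) = ⋃ {U ∈ τ : U ⊆ A}. Opens contained in A: ∅.
Taking the union of these: int(A) = ∅.
cl(A) = ⋂ {C closed : A ⊆ C}. Closed sets containing A: {l, m}, {l, m, n}.
Intersecting these: cl(A) = {l, m}.
∂A = cl(A) ∖ int(A) = {l, m} ∖ ∅ = {l, m}.


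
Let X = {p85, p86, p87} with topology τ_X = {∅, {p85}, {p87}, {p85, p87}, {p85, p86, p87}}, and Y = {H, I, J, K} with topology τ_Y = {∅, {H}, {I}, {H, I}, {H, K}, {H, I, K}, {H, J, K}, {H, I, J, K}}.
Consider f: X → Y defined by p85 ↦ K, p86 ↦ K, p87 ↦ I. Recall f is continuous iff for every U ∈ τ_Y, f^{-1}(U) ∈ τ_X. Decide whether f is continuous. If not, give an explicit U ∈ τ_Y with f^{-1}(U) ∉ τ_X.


f is NOT continuous.

Compute f^{-1}(U) for each U ∈ τ_Y:
  U = ∅: f^{-1}(U) = ∅ ∈ τ_X ✓.
  U = {H}: f^{-1}(U) = ∅ ∈ τ_X ✓.
  U = {I}: f^{-1}(U) = {p87} ∈ τ_X ✓.
  U = {H, I}: f^{-1}(U) = {p87} ∈ τ_X ✓.
  U = {H, K}: f^{-1}(U) = {p85, p86} ∉ τ_X ✗.
  U = {H, I, K}: f^{-1}(U) = {p85, p86, p87} ∈ τ_X ✓.
  U = {H, J, K}: f^{-1}(U) = {p85, p86} ∉ τ_X ✗.
  U = {H, I, J, K}: f^{-1}(U) = {p85, p86, p87} ∈ τ_X ✓.
Found U = {H, K} with f^{-1}(U) = {p85, p86} not in τ_X. Therefore f is NOT continuous.


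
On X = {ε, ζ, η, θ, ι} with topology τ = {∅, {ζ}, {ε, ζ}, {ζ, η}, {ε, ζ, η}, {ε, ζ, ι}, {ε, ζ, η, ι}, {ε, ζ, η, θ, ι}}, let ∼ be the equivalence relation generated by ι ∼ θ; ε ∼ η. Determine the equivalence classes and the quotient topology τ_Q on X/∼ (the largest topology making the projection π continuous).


X/∼ = {[ε=η], [ζ], [θ=ι]}; |τ_Q| = 4.

Equivalence classes: [ε=η], [ζ], [θ=ι].
Quotient map π: X → X/∼ sends ε ↦ [ε=η], ζ ↦ [ζ], η ↦ [ε=η], θ ↦ [θ=ι], ι ↦ [θ=ι].
For each subset V ⊆ X/∼, compute π^{-1}(V) ⊆ X and check whether π^{-1}(V) ∈ τ. V is open in τ_Q iff π^{-1}(V) ∈ τ.
  V = {}: π^{-1}(V) = ∅ ∈ τ ✓.
  V = {[ε=η]}: π^{-1}(V) = {ε, η} ∉ τ ✗.
  V = {[ζ]}: π^{-1}(V) = {ζ} ∈ τ ✓.
  V = {[ε=η], [ζ]}: π^{-1}(V) = {ε, ζ, η} ∈ τ ✓.
  V = {[θ=ι]}: π^{-1}(V) = {θ, ι} ∉ τ ✗.
  V = {[ε=η], [θ=ι]}: π^{-1}(V) = {ε, η, θ, ι} ∉ τ ✗.
  V = {[ζ], [θ=ι]}: π^{-1}(V) = {ζ, θ, ι} ∉ τ ✗.
  V = {[ε=η], [ζ], [θ=ι]}: π^{-1}(V) = {ε, ζ, η, θ, ι} ∈ τ ✓.
Open sets in the quotient: τ_Q = {{}, {[ζ]}, {[ε=η], [ζ]}, {[ε=η], [ζ], [θ=ι]}} (4 elements).


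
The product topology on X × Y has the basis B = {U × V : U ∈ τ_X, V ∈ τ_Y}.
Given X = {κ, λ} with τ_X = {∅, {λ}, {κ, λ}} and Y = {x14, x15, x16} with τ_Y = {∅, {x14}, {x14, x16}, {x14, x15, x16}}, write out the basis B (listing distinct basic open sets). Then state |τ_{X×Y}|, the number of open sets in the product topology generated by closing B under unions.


Basis B = {∅ × ∅, {λ} × {x14}, {κ, λ} × {x14}, {λ} × {x14, x16}, {λ} × {x14, x15, x16}, {κ, λ} × {x14, x16}, {κ, λ} × {x14, x15, x16}}; |τ_{X×Y}| = 10.

Enumerate products U × V with U ∈ τ_X, V ∈ τ_Y (deduplicated):
  ∅ × ∅ = {} (∅)
  {λ} × {x14} = {(λ,x14)}
  {κ, λ} × {x14} = {(κ,x14), (λ,x14)}
  {λ} × {x14, x16} = {(λ,x14), (λ,x16)}
  {λ} × {x14, x15, x16} = {(λ,x14), (λ,x15), (λ,x16)}
  {κ, λ} × {x14, x16} = {(κ,x14), (κ,x16), (λ,x14), (λ,x16)}
  {κ, λ} × {x14, x15, x16} = {(κ,x14), (κ,x15), (κ,x16), (λ,x14), (λ,x15), (λ,x16)}
These 7 distinct sets form the basis B.
Close under arbitrary unions to get τ_{X×Y}; counting gives |τ_{X×Y}| = 10.


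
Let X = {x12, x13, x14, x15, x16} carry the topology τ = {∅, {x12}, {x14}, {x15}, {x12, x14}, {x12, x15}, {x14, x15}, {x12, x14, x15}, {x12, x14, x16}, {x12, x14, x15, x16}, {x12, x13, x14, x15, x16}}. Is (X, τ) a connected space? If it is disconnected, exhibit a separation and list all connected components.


(X, τ) is connected.

Find clopen sets (U ∈ τ with X ∖ U ∈ τ):
  U = ∅, X ∖ U = {x12, x13, x14, x15, x16} — both open, so U is clopen.
  U = {x12, x13, x14, x15, x16}, X ∖ U = ∅ — both open, so U is clopen.
Only trivial clopens (∅ and X) exist, so (X, τ) is connected.
Compute connected components by grouping points that agree on all clopens:
  component: {x12, x13, x14, x15, x16}


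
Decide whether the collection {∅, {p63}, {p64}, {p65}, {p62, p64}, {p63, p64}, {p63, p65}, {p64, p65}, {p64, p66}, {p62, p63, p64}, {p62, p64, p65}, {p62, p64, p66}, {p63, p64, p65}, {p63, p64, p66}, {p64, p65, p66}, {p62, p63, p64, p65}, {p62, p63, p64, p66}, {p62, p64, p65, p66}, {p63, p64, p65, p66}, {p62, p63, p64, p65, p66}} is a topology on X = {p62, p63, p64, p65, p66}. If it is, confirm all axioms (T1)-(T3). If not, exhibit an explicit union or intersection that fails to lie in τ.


τ IS a topology on X.

Axiom (T1): ∅ ∈ τ? Yes; X ∈ τ? Yes.
Axiom (T2/T3): check pairwise unions and intersections of members of τ.
All pairwise intersections and unions checked — each lies in τ. Therefore τ satisfies (T1), (T2), (T3): it IS a topology on X.


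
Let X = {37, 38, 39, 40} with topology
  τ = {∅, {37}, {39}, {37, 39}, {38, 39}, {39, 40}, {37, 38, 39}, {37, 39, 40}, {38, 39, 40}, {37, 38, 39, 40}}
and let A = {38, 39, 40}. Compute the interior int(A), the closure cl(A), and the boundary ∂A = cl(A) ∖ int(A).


int(A) = {38, 39, 40}, cl(A) = {38, 39, 40}, ∂A = ∅.

Closed sets in (X, τ) are complements of opens:
  closed(X, τ) = {∅, {37}, {38}, {40}, {37, 38}, {37, 40}, {38, 40}, {37, 38, 40}, {38, 39, 40}, {37, 38, 39, 40}}.
int(A) = ⋃ {U ∈ τ : U ⊆ A}. Opens contained in A: ∅, {39}, {38, 39}, {39, 40}, {38, 39, 40}.
Taking the union of these: int(A) = {38, 39, 40}.
cl(A) = ⋂ {C closed : A ⊆ C}. Closed sets containing A: {38, 39, 40}, {37, 38, 39, 40}.
Intersecting these: cl(A) = {38, 39, 40}.
∂A = cl(A) ∖ int(A) = {38, 39, 40} ∖ {38, 39, 40} = ∅.


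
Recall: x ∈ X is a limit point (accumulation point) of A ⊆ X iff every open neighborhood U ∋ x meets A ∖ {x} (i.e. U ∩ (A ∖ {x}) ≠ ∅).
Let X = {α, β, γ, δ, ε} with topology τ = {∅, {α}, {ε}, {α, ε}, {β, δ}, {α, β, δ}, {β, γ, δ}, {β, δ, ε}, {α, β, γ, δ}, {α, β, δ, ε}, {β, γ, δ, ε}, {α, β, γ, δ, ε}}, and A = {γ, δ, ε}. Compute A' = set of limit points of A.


A' = {β, γ}

For each x ∈ X, list the open sets U ∈ τ with x ∈ U, then check whether U ∩ (A ∖ {x}) ≠ ∅ for every such U.
  x = α: open {α} ∋ x has {α} ∩ (A ∖ {α}) = ∅, so x is NOT a limit point.
  x = β: opens ∋ x are {β, δ}, {α, β, δ}, {β, γ, δ}, {β, δ, ε}, {α, β, γ, δ}, {α, β, δ, ε}, {β, γ, δ, ε}, {α, β, γ, δ, ε}; each meets A ∖ {β}, so x IS a limit point.
  x = γ: opens ∋ x are {β, γ, δ}, {α, β, γ, δ}, {β, γ, δ, ε}, {α, β, γ, δ, ε}; each meets A ∖ {γ}, so x IS a limit point.
  x = δ: open {β, δ} ∋ x has {β, δ} ∩ (A ∖ {δ}) = ∅, so x is NOT a limit point.
  x = ε: open {ε} ∋ x has {ε} ∩ (A ∖ {ε}) = ∅, so x is NOT a limit point.
Collecting: A' = {β, γ}.


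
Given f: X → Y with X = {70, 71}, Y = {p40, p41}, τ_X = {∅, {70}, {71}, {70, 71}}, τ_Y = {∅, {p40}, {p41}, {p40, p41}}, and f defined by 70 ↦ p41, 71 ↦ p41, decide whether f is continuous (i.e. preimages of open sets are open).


f IS continuous.

Compute f^{-1}(U) for each U ∈ τ_Y:
  U = ∅: f^{-1}(U) = ∅ ∈ τ_X ✓.
  U = {p40}: f^{-1}(U) = ∅ ∈ τ_X ✓.
  U = {p41}: f^{-1}(U) = {70, 71} ∈ τ_X ✓.
  U = {p40, p41}: f^{-1}(U) = {70, 71} ∈ τ_X ✓.
Every preimage lies in τ_X, so f IS continuous.


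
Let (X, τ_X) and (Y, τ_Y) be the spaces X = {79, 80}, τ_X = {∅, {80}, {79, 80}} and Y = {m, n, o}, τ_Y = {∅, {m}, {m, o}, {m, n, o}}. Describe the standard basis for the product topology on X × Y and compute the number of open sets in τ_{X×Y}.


Basis B = {∅ × ∅, {80} × {m}, {79, 80} × {m}, {80} × {m, o}, {80} × {m, n, o}, {79, 80} × {m, o}, {79, 80} × {m, n, o}}; |τ_{X×Y}| = 10.

Enumerate products U × V with U ∈ τ_X, V ∈ τ_Y (deduplicated):
  ∅ × ∅ = {} (∅)
  {80} × {m} = {(80,m)}
  {79, 80} × {m} = {(79,m), (80,m)}
  {80} × {m, o} = {(80,m), (80,o)}
  {80} × {m, n, o} = {(80,m), (80,n), (80,o)}
  {79, 80} × {m, o} = {(79,m), (79,o), (80,m), (80,o)}
  {79, 80} × {m, n, o} = {(79,m), (79,n), (79,o), (80,m), (80,n), (80,o)}
These 7 distinct sets form the basis B.
Close under arbitrary unions to get τ_{X×Y}; counting gives |τ_{X×Y}| = 10.


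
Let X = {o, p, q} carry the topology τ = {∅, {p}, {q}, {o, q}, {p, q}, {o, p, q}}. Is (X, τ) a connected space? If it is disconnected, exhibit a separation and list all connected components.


(X, τ) is disconnected; components = [{p}, {o, q}].

Find clopen sets (U ∈ τ with X ∖ U ∈ τ):
  U = ∅, X ∖ U = {o, p, q} — both open, so U is clopen.
  U = {p}, X ∖ U = {o, q} — both open, so U is clopen.
  U = {o, q}, X ∖ U = {p} — both open, so U is clopen.
  U = {o, p, q}, X ∖ U = ∅ — both open, so U is clopen.
Nontrivial clopen(s) exist: e.g. {p}. So (X, τ) is disconnected.
Compute connected components by grouping points that agree on all clopens:
  component: {p}
  component: {o, q}


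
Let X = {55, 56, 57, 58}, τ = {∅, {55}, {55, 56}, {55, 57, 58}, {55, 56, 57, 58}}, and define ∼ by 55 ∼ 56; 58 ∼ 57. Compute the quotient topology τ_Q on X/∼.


X/∼ = {[55=56], [57=58]}; |τ_Q| = 3.

Equivalence classes: [55=56], [57=58].
Quotient map π: X → X/∼ sends 55 ↦ [55=56], 56 ↦ [55=56], 57 ↦ [57=58], 58 ↦ [57=58].
For each subset V ⊆ X/∼, compute π^{-1}(V) ⊆ X and check whether π^{-1}(V) ∈ τ. V is open in τ_Q iff π^{-1}(V) ∈ τ.
  V = {}: π^{-1}(V) = ∅ ∈ τ ✓.
  V = {[55=56]}: π^{-1}(V) = {55, 56} ∈ τ ✓.
  V = {[57=58]}: π^{-1}(V) = {57, 58} ∉ τ ✗.
  V = {[55=56], [57=58]}: π^{-1}(V) = {55, 56, 57, 58} ∈ τ ✓.
Open sets in the quotient: τ_Q = {{}, {[55=56]}, {[55=56], [57=58]}} (3 elements).


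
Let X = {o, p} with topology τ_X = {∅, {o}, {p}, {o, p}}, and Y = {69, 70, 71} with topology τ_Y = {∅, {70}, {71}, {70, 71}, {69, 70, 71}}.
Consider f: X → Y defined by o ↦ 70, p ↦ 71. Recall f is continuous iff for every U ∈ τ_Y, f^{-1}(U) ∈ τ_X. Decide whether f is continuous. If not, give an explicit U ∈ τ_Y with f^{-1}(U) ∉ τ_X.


f IS continuous.

Compute f^{-1}(U) for each U ∈ τ_Y:
  U = ∅: f^{-1}(U) = ∅ ∈ τ_X ✓.
  U = {70}: f^{-1}(U) = {o} ∈ τ_X ✓.
  U = {71}: f^{-1}(U) = {p} ∈ τ_X ✓.
  U = {70, 71}: f^{-1}(U) = {o, p} ∈ τ_X ✓.
  U = {69, 70, 71}: f^{-1}(U) = {o, p} ∈ τ_X ✓.
Every preimage lies in τ_X, so f IS continuous.


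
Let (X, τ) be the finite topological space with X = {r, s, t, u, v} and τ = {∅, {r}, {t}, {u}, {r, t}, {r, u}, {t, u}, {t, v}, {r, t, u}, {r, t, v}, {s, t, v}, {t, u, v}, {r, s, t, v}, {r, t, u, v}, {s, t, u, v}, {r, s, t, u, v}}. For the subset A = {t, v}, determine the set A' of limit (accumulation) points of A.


A' = {s, v}

For each x ∈ X, list the open sets U ∈ τ with x ∈ U, then check whether U ∩ (A ∖ {x}) ≠ ∅ for every such U.
  x = r: open {r} ∋ x has {r} ∩ (A ∖ {r}) = ∅, so x is NOT a limit point.
  x = s: opens ∋ x are {s, t, v}, {r, s, t, v}, {s, t, u, v}, {r, s, t, u, v}; each meets A ∖ {s}, so x IS a limit point.
  x = t: open {t} ∋ x has {t} ∩ (A ∖ {t}) = ∅, so x is NOT a limit point.
  x = u: open {u} ∋ x has {u} ∩ (A ∖ {u}) = ∅, so x is NOT a limit point.
  x = v: opens ∋ x are {t, v}, {r, t, v}, {s, t, v}, {t, u, v}, {r, s, t, v}, {r, t, u, v}, {s, t, u, v}, {r, s, t, u, v}; each meets A ∖ {v}, so x IS a limit point.
Collecting: A' = {s, v}.


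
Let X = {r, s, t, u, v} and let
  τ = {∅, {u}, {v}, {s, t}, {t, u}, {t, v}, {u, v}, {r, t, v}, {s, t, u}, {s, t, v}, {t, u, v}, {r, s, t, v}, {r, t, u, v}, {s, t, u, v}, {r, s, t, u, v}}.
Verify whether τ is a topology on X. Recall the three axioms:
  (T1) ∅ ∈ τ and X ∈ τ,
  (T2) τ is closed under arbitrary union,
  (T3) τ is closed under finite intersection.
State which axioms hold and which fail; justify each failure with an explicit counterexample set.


τ is NOT a topology on X.

Axiom (T1): ∅ ∈ τ? Yes; X ∈ τ? Yes.
Axiom (T2/T3): check pairwise unions and intersections of members of τ.
Counterexample for (T3): {s, t} ∩ {t, u} = {t} ∉ τ. Therefore τ is NOT a topology.


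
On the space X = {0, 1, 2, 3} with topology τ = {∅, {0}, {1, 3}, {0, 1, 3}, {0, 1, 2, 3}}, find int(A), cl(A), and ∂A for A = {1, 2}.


int(A) = ∅, cl(A) = {1, 2, 3}, ∂A = {1, 2, 3}.

Closed sets in (X, τ) are complements of opens:
  closed(X, τ) = {∅, {2}, {0, 2}, {1, 2, 3}, {0, 1, 2, 3}}.
int(A) = ⋃ {U ∈ τ : U ⊆ A}. Opens contained in A: ∅.
Taking the union of these: int(A) = ∅.
cl(A) = ⋂ {C closed : A ⊆ C}. Closed sets containing A: {1, 2, 3}, {0, 1, 2, 3}.
Intersecting these: cl(A) = {1, 2, 3}.
∂A = cl(A) ∖ int(A) = {1, 2, 3} ∖ ∅ = {1, 2, 3}.


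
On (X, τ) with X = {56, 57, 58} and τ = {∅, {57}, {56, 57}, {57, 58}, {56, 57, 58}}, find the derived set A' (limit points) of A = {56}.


A' = ∅

For each x ∈ X, list the open sets U ∈ τ with x ∈ U, then check whether U ∩ (A ∖ {x}) ≠ ∅ for every such U.
  x = 56: open {56, 57} ∋ x has {56, 57} ∩ (A ∖ {56}) = ∅, so x is NOT a limit point.
  x = 57: open {57} ∋ x has {57} ∩ (A ∖ {57}) = ∅, so x is NOT a limit point.
  x = 58: open {57, 58} ∋ x has {57, 58} ∩ (A ∖ {58}) = ∅, so x is NOT a limit point.
Collecting: A' = ∅.


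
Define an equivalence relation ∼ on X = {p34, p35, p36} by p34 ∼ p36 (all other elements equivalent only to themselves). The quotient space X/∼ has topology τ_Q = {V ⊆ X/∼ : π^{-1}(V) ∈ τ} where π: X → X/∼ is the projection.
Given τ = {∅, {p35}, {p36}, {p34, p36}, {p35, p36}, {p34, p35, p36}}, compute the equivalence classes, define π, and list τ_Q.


X/∼ = {[p34=p36], [p35]}; |τ_Q| = 4.

Equivalence classes: [p34=p36], [p35].
Quotient map π: X → X/∼ sends p34 ↦ [p34=p36], p35 ↦ [p35], p36 ↦ [p34=p36].
For each subset V ⊆ X/∼, compute π^{-1}(V) ⊆ X and check whether π^{-1}(V) ∈ τ. V is open in τ_Q iff π^{-1}(V) ∈ τ.
  V = {}: π^{-1}(V) = ∅ ∈ τ ✓.
  V = {[p34=p36]}: π^{-1}(V) = {p34, p36} ∈ τ ✓.
  V = {[p35]}: π^{-1}(V) = {p35} ∈ τ ✓.
  V = {[p34=p36], [p35]}: π^{-1}(V) = {p34, p35, p36} ∈ τ ✓.
Open sets in the quotient: τ_Q = {{}, {[p34=p36]}, {[p35]}, {[p34=p36], [p35]}} (4 elements).


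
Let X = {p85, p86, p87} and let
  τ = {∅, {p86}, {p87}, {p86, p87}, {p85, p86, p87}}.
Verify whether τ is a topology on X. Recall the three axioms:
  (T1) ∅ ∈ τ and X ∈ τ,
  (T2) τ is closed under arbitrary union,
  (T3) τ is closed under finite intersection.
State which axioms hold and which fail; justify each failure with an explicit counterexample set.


τ IS a topology on X.

Axiom (T1): ∅ ∈ τ? Yes; X ∈ τ? Yes.
Axiom (T2/T3): check pairwise unions and intersections of members of τ.
All pairwise intersections and unions checked — each lies in τ. Therefore τ satisfies (T1), (T2), (T3): it IS a topology on X.


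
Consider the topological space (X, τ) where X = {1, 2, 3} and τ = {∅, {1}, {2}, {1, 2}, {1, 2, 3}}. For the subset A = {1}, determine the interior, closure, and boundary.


int(A) = {1}, cl(A) = {1, 3}, ∂A = {3}.

Closed sets in (X, τ) are complements of opens:
  closed(X, τ) = {∅, {3}, {1, 3}, {2, 3}, {1, 2, 3}}.
int(A) = ⋃ {U ∈ τ : U ⊆ A}. Opens contained in A: ∅, {1}.
Taking the union of these: int(A) = {1}.
cl(A) = ⋂ {C closed : A ⊆ C}. Closed sets containing A: {1, 3}, {1, 2, 3}.
Intersecting these: cl(A) = {1, 3}.
∂A = cl(A) ∖ int(A) = {1, 3} ∖ {1} = {3}.


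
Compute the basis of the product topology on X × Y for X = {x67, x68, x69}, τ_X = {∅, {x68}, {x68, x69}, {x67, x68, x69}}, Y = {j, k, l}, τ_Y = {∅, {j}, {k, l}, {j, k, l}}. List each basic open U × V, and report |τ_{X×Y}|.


Basis B = {∅ × ∅, {x68} × {j}, {x68, x69} × {j}, {x68} × {k, l}, {x67, x68, x69} × {j}, {x68} × {j, k, l}, {x68, x69} × {k, l}, {x67, x68, x69} × {k, l}, {x68, x69} × {j, k, l}, {x67, x68, x69} × {j, k, l}}; |τ_{X×Y}| = 16.

Enumerate products U × V with U ∈ τ_X, V ∈ τ_Y (deduplicated):
  ∅ × ∅ = {} (∅)
  {x68} × {j} = {(x68,j)}
  {x68, x69} × {j} = {(x68,j), (x69,j)}
  {x68} × {k, l} = {(x68,k), (x68,l)}
  {x67, x68, x69} × {j} = {(x67,j), (x68,j), (x69,j)}
  {x68} × {j, k, l} = {(x68,j), (x68,k), (x68,l)}
  {x68, x69} × {k, l} = {(x68,k), (x68,l), (x69,k), (x69,l)}
  {x67, x68, x69} × {k, l} = {(x67,k), (x67,l), (x68,k), (x68,l), (x69,k), (x69,l)}
  {x68, x69} × {j, k, l} = {(x68,j), (x68,k), (x68,l), (x69,j), (x69,k), (x69,l)}
  {x67, x68, x69} × {j, k, l} = {(x67,j), (x67,k), (x67,l), (x68,j), (x68,k), (x68,l), (x69,j), (x69,k), (x69,l)}
These 10 distinct sets form the basis B.
Close under arbitrary unions to get τ_{X×Y}; counting gives |τ_{X×Y}| = 16.


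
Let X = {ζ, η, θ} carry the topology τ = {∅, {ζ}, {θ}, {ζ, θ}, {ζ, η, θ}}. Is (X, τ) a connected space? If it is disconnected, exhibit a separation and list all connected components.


(X, τ) is connected.

Find clopen sets (U ∈ τ with X ∖ U ∈ τ):
  U = ∅, X ∖ U = {ζ, η, θ} — both open, so U is clopen.
  U = {ζ, η, θ}, X ∖ U = ∅ — both open, so U is clopen.
Only trivial clopens (∅ and X) exist, so (X, τ) is connected.
Compute connected components by grouping points that agree on all clopens:
  component: {ζ, η, θ}


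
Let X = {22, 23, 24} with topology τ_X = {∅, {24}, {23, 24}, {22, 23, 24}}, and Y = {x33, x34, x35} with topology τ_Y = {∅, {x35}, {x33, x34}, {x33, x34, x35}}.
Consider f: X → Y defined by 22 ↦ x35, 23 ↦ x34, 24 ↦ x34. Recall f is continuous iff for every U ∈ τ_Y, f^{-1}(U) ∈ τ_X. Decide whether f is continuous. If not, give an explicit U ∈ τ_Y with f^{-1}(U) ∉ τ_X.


f is NOT continuous.

Compute f^{-1}(U) for each U ∈ τ_Y:
  U = ∅: f^{-1}(U) = ∅ ∈ τ_X ✓.
  U = {x35}: f^{-1}(U) = {22} ∉ τ_X ✗.
  U = {x33, x34}: f^{-1}(U) = {23, 24} ∈ τ_X ✓.
  U = {x33, x34, x35}: f^{-1}(U) = {22, 23, 24} ∈ τ_X ✓.
Found U = {x35} with f^{-1}(U) = {22} not in τ_X. Therefore f is NOT continuous.


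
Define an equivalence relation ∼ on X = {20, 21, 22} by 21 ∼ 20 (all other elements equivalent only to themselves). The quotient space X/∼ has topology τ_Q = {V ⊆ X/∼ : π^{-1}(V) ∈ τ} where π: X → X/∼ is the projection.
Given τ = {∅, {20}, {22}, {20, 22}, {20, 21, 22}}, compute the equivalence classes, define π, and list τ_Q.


X/∼ = {[20=21], [22]}; |τ_Q| = 3.

Equivalence classes: [20=21], [22].
Quotient map π: X → X/∼ sends 20 ↦ [20=21], 21 ↦ [20=21], 22 ↦ [22].
For each subset V ⊆ X/∼, compute π^{-1}(V) ⊆ X and check whether π^{-1}(V) ∈ τ. V is open in τ_Q iff π^{-1}(V) ∈ τ.
  V = {}: π^{-1}(V) = ∅ ∈ τ ✓.
  V = {[20=21]}: π^{-1}(V) = {20, 21} ∉ τ ✗.
  V = {[22]}: π^{-1}(V) = {22} ∈ τ ✓.
  V = {[20=21], [22]}: π^{-1}(V) = {20, 21, 22} ∈ τ ✓.
Open sets in the quotient: τ_Q = {{}, {[22]}, {[20=21], [22]}} (3 elements).


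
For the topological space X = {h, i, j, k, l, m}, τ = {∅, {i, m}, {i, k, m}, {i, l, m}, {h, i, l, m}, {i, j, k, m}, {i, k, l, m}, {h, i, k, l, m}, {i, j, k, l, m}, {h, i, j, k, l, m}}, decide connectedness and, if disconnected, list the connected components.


(X, τ) is connected.

Find clopen sets (U ∈ τ with X ∖ U ∈ τ):
  U = ∅, X ∖ U = {h, i, j, k, l, m} — both open, so U is clopen.
  U = {h, i, j, k, l, m}, X ∖ U = ∅ — both open, so U is clopen.
Only trivial clopens (∅ and X) exist, so (X, τ) is connected.
Compute connected components by grouping points that agree on all clopens:
  component: {h, i, j, k, l, m}


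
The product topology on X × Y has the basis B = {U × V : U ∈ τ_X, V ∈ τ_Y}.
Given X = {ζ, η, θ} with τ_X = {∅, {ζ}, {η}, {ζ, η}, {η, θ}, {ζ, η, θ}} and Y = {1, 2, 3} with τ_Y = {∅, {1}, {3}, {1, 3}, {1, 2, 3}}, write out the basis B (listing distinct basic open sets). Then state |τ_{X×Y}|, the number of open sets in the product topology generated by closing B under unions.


Basis B = {∅ × ∅, {ζ} × {1}, {ζ} × {3}, {η} × {1}, {η} × {3}, {ζ} × {1, 3}, {ζ, η} × {1}, {ζ, η} × {3}, {η} × {1, 3}, {η, θ} × {1}, {η, θ} × {3}, {ζ} × {1, 2, 3}, {ζ, η, θ} × {1}, {ζ, η, θ} × {3}, {η} × {1, 2, 3}, {ζ, η} × {1, 3}, {η, θ} × {1, 3}, {ζ, η} × {1, 2, 3}, {ζ, η, θ} × {1, 3}, {η, θ} × {1, 2, 3}, {ζ, η, θ} × {1, 2, 3}}; |τ_{X×Y}| = 70.

Enumerate products U × V with U ∈ τ_X, V ∈ τ_Y (deduplicated):
  ∅ × ∅ = {} (∅)
  {ζ} × {1} = {(ζ,1)}
  {ζ} × {3} = {(ζ,3)}
  {η} × {1} = {(η,1)}
  {η} × {3} = {(η,3)}
  {ζ} × {1, 3} = {(ζ,1), (ζ,3)}
  {ζ, η} × {1} = {(ζ,1), (η,1)}
  {ζ, η} × {3} = {(ζ,3), (η,3)}
  {η} × {1, 3} = {(η,1), (η,3)}
  {η, θ} × {1} = {(η,1), (θ,1)}
  {η, θ} × {3} = {(η,3), (θ,3)}
  {ζ} × {1, 2, 3} = {(ζ,1), (ζ,2), (ζ,3)}
  {ζ, η, θ} × {1} = {(ζ,1), (η,1), (θ,1)}
  {ζ, η, θ} × {3} = {(ζ,3), (η,3), (θ,3)}
  {η} × {1, 2, 3} = {(η,1), (η,2), (η,3)}
  {ζ, η} × {1, 3} = {(ζ,1), (ζ,3), (η,1), (η,3)}
  {η, θ} × {1, 3} = {(η,1), (η,3), (θ,1), (θ,3)}
  {ζ, η} × {1, 2, 3} = {(ζ,1), (ζ,2), (ζ,3), (η,1), (η,2), (η,3)}
  {ζ, η, θ} × {1, 3} = {(ζ,1), (ζ,3), (η,1), (η,3), (θ,1), (θ,3)}
  {η, θ} × {1, 2, 3} = {(η,1), (η,2), (η,3), (θ,1), (θ,2), (θ,3)}
  {ζ, η, θ} × {1, 2, 3} = {(ζ,1), (ζ,2), (ζ,3), (η,1), (η,2), (η,3), (θ,1), (θ,2), (θ,3)}
These 21 distinct sets form the basis B.
Close under arbitrary unions to get τ_{X×Y}; counting gives |τ_{X×Y}| = 70.


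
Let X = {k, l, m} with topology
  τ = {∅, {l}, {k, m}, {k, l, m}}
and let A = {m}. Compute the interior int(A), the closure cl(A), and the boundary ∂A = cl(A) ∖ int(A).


int(A) = ∅, cl(A) = {k, m}, ∂A = {k, m}.

Closed sets in (X, τ) are complements of opens:
  closed(X, τ) = {∅, {l}, {k, m}, {k, l, m}}.
int(A) = ⋃ {U ∈ τ : U ⊆ A}. Opens contained in A: ∅.
Taking the union of these: int(A) = ∅.
cl(A) = ⋂ {C closed : A ⊆ C}. Closed sets containing A: {k, m}, {k, l, m}.
Intersecting these: cl(A) = {k, m}.
∂A = cl(A) ∖ int(A) = {k, m} ∖ ∅ = {k, m}.


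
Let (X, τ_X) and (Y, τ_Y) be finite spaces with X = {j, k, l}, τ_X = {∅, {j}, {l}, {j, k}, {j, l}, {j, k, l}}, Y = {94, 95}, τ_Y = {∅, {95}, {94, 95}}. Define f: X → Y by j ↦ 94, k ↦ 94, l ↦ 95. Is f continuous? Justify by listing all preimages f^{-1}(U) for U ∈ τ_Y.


f IS continuous.

Compute f^{-1}(U) for each U ∈ τ_Y:
  U = ∅: f^{-1}(U) = ∅ ∈ τ_X ✓.
  U = {95}: f^{-1}(U) = {l} ∈ τ_X ✓.
  U = {94, 95}: f^{-1}(U) = {j, k, l} ∈ τ_X ✓.
Every preimage lies in τ_X, so f IS continuous.


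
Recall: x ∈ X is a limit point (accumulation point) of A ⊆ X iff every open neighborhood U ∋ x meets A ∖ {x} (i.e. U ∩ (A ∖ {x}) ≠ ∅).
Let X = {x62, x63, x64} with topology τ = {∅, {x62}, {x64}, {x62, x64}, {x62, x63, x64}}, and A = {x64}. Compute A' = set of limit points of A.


A' = {x63}

For each x ∈ X, list the open sets U ∈ τ with x ∈ U, then check whether U ∩ (A ∖ {x}) ≠ ∅ for every such U.
  x = x62: open {x62} ∋ x has {x62} ∩ (A ∖ {x62}) = ∅, so x is NOT a limit point.
  x = x63: opens ∋ x are {x62, x63, x64}; each meets A ∖ {x63}, so x IS a limit point.
  x = x64: open {x64} ∋ x has {x64} ∩ (A ∖ {x64}) = ∅, so x is NOT a limit point.
Collecting: A' = {x63}.


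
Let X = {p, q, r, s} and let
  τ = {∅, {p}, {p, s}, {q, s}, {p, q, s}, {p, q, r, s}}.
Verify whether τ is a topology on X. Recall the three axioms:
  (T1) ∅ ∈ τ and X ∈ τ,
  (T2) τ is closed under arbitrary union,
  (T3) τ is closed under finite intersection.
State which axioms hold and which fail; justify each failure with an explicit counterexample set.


τ is NOT a topology on X.

Axiom (T1): ∅ ∈ τ? Yes; X ∈ τ? Yes.
Axiom (T2/T3): check pairwise unions and intersections of members of τ.
Counterexample for (T3): {p, s} ∩ {q, s} = {s} ∉ τ. Therefore τ is NOT a topology.


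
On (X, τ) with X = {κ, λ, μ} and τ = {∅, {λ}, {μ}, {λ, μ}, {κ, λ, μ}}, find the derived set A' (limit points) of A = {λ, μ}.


A' = {κ}

For each x ∈ X, list the open sets U ∈ τ with x ∈ U, then check whether U ∩ (A ∖ {x}) ≠ ∅ for every such U.
  x = κ: opens ∋ x are {κ, λ, μ}; each meets A ∖ {κ}, so x IS a limit point.
  x = λ: open {λ} ∋ x has {λ} ∩ (A ∖ {λ}) = ∅, so x is NOT a limit point.
  x = μ: open {μ} ∋ x has {μ} ∩ (A ∖ {μ}) = ∅, so x is NOT a limit point.
Collecting: A' = {κ}.


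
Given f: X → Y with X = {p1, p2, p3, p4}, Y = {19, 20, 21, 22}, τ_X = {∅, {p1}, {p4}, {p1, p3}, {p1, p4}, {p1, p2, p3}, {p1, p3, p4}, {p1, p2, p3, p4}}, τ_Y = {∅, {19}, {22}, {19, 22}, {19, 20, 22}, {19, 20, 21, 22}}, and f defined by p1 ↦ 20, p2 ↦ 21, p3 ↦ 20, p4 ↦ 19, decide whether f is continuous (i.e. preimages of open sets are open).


f IS continuous.

Compute f^{-1}(U) for each U ∈ τ_Y:
  U = ∅: f^{-1}(U) = ∅ ∈ τ_X ✓.
  U = {19}: f^{-1}(U) = {p4} ∈ τ_X ✓.
  U = {22}: f^{-1}(U) = ∅ ∈ τ_X ✓.
  U = {19, 22}: f^{-1}(U) = {p4} ∈ τ_X ✓.
  U = {19, 20, 22}: f^{-1}(U) = {p1, p3, p4} ∈ τ_X ✓.
  U = {19, 20, 21, 22}: f^{-1}(U) = {p1, p2, p3, p4} ∈ τ_X ✓.
Every preimage lies in τ_X, so f IS continuous.


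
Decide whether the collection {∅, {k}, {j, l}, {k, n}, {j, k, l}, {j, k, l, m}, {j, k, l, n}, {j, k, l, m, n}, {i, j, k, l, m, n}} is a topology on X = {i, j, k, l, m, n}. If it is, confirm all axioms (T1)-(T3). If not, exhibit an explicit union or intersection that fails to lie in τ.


τ IS a topology on X.

Axiom (T1): ∅ ∈ τ? Yes; X ∈ τ? Yes.
Axiom (T2/T3): check pairwise unions and intersections of members of τ.
All pairwise intersections and unions checked — each lies in τ. Therefore τ satisfies (T1), (T2), (T3): it IS a topology on X.


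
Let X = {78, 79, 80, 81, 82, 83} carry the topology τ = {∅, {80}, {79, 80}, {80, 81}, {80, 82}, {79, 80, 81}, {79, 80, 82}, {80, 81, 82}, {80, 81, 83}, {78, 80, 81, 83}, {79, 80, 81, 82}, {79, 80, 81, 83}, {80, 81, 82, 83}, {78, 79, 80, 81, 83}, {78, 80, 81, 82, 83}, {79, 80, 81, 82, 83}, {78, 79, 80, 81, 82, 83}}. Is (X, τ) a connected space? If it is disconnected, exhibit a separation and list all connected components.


(X, τ) is connected.

Find clopen sets (U ∈ τ with X ∖ U ∈ τ):
  U = ∅, X ∖ U = {78, 79, 80, 81, 82, 83} — both open, so U is clopen.
  U = {78, 79, 80, 81, 82, 83}, X ∖ U = ∅ — both open, so U is clopen.
Only trivial clopens (∅ and X) exist, so (X, τ) is connected.
Compute connected components by grouping points that agree on all clopens:
  component: {78, 79, 80, 81, 82, 83}
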